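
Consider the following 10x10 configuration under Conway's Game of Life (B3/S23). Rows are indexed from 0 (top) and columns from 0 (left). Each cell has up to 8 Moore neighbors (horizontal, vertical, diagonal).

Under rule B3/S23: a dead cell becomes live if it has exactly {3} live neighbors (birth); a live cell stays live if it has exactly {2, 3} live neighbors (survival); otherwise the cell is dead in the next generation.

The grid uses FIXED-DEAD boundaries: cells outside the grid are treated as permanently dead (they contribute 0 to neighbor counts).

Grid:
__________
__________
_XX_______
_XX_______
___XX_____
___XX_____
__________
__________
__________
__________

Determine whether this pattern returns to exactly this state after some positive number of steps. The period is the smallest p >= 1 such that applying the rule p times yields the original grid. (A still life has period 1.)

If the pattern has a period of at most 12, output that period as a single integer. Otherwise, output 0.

Simulating and comparing each generation to the original:
Gen 0 (original, given above): 8 live cells
Gen 1: 6 live cells, differs from original
Gen 2: 8 live cells, MATCHES original -> period = 2

Answer: 2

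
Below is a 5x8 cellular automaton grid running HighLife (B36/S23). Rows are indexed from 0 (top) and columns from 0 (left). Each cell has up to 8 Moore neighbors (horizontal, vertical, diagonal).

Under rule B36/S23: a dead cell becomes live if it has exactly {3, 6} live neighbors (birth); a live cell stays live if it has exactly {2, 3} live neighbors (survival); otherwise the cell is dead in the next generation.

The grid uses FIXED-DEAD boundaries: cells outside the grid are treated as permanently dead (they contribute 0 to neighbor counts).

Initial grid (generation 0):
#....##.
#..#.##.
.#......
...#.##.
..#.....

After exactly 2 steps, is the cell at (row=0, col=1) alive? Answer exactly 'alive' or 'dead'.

Simulating step by step:
Generation 0 (given above): 12 live cells
Generation 1: 10 live cells
....###.
##..###.
..#.....
..#.....
........
Generation 2: 9 live cells
....#.#.
.#.##.#.
..##.#..
........
........

Cell (0,1) at generation 2: 0 -> dead

Answer: dead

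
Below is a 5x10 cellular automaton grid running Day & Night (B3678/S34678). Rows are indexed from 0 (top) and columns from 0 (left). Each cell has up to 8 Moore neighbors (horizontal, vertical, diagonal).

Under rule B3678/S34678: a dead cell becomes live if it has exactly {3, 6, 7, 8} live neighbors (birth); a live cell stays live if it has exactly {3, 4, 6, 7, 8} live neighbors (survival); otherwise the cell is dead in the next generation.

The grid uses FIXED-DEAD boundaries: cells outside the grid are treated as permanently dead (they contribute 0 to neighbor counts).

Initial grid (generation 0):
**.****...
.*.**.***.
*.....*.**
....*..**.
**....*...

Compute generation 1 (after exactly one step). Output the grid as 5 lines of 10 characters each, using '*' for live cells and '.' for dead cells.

Simulating step by step:
Generation 0 (given above): 22 live cells
Generation 1: 24 live cells
(generation 1 grid is the final answer)

Answer: ...****...
.*.****.**
...**.**.*
**...*****
.......*..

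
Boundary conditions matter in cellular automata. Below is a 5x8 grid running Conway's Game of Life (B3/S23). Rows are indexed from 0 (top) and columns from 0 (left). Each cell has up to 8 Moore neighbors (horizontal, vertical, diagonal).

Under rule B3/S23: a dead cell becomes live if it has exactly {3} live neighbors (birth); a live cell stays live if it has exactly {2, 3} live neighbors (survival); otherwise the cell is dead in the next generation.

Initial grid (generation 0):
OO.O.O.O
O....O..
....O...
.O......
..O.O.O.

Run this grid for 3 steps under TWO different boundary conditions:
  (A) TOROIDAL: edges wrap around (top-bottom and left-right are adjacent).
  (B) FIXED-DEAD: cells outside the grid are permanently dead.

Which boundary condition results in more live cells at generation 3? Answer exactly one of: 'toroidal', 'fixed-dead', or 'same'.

Under TOROIDAL boundary, generation 3:
........
....OOO.
........
O..O.O.O
........
Population = 7

Under FIXED-DEAD boundary, generation 3:
OO...OO.
OO..O..O
....O.O.
.....O..
........
Population = 11

Comparison: toroidal=7, fixed-dead=11 -> fixed-dead

Answer: fixed-dead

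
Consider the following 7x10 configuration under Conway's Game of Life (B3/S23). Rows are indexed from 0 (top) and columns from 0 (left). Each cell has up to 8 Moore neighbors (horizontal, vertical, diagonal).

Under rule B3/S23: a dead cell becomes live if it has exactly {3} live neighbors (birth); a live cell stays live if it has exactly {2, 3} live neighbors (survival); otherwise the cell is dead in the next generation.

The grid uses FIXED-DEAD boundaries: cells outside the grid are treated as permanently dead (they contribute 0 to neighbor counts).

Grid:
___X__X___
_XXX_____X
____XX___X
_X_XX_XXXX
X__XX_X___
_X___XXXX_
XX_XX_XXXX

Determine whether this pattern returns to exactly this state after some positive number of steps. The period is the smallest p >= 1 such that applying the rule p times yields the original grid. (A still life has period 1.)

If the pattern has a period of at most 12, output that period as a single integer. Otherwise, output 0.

Simulating and comparing each generation to the original:
Gen 0 (original, given above): 33 live cells
Gen 1: 25 live cells, differs from original
Gen 2: 25 live cells, differs from original
Gen 3: 21 live cells, differs from original
Gen 4: 19 live cells, differs from original
Gen 5: 19 live cells, differs from original
Gen 6: 21 live cells, differs from original
Gen 7: 16 live cells, differs from original
Gen 8: 17 live cells, differs from original
Gen 9: 14 live cells, differs from original
Gen 10: 9 live cells, differs from original
Gen 11: 7 live cells, differs from original
Gen 12: 5 live cells, differs from original
No period found within 12 steps.

Answer: 0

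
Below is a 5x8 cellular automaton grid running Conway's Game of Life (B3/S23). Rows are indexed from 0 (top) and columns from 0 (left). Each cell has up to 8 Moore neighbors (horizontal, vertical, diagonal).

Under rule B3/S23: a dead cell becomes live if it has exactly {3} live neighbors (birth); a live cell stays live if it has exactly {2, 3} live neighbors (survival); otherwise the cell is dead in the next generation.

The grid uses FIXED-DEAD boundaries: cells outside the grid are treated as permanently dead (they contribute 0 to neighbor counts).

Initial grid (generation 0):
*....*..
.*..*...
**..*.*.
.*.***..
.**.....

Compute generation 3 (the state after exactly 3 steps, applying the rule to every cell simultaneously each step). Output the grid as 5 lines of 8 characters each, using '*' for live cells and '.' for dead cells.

Answer: ........
*.......
..*.*...
*..*.**.
........

Derivation:
Simulating step by step:
Generation 0 (given above): 14 live cells
Generation 1: 11 live cells
........
.*..*...
**......
...***..
.****...
Generation 2: 11 live cells
........
**......
****.*..
*....*..
..*..*..
Generation 3: 7 live cells
(generation 3 grid is the final answer)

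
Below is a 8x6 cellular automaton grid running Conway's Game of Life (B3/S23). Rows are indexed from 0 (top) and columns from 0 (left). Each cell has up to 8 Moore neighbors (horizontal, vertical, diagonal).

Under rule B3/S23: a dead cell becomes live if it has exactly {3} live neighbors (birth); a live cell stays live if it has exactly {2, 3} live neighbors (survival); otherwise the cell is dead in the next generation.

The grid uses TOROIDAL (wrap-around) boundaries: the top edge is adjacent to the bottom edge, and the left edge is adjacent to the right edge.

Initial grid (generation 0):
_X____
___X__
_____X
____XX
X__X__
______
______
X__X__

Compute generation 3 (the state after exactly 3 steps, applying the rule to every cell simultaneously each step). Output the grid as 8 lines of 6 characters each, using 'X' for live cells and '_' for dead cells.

Simulating step by step:
Generation 0 (given above): 9 live cells
Generation 1: 7 live cells
__X___
______
_____X
X___XX
____XX
______
______
______
Generation 2: 6 live cells
______
______
X___XX
X_____
X___X_
______
______
______
Generation 3: 7 live cells
(generation 3 grid is the final answer)

Answer: ______
_____X
X____X
XX__X_
_____X
______
______
______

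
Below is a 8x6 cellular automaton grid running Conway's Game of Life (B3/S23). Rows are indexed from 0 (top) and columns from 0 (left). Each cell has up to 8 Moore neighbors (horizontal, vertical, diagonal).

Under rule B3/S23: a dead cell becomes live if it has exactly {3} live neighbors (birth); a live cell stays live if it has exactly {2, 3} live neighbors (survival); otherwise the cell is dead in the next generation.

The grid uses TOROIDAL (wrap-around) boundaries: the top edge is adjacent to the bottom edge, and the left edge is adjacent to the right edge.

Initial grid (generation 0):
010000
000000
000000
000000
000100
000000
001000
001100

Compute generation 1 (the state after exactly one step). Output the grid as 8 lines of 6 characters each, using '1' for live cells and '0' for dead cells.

Simulating step by step:
Generation 0 (given above): 5 live cells
Generation 1: 6 live cells
(generation 1 grid is the final answer)

Answer: 001000
000000
000000
000000
000000
000000
001100
011100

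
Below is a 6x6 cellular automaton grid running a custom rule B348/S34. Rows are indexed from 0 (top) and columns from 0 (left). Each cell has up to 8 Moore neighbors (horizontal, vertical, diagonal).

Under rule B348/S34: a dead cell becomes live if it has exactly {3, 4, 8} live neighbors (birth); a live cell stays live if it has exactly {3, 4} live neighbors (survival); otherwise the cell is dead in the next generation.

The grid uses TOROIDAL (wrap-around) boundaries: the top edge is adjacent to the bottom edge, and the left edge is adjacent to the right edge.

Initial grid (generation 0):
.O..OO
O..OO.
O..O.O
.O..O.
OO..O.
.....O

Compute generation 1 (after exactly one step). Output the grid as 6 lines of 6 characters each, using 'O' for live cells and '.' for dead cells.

Answer: O..OOO
OOOO..
OOOO.O
.OOOO.
O....O
.O..OO

Derivation:
Simulating step by step:
Generation 0 (given above): 15 live cells
Generation 1: 22 live cells
(generation 1 grid is the final answer)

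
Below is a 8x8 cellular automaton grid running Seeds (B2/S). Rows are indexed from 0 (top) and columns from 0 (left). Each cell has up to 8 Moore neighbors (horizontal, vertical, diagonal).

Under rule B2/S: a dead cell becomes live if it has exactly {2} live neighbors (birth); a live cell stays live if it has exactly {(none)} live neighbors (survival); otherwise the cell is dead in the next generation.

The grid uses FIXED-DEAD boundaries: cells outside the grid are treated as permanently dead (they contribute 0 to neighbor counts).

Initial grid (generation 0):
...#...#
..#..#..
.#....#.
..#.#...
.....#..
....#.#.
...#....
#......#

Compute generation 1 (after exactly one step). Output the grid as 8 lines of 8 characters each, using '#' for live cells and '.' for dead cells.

Answer: ..#.#.#.
.#.##..#
....#...
.#.#..#.
......#.
...#....
....####
........

Derivation:
Simulating step by step:
Generation 0 (given above): 14 live cells
Generation 1: 17 live cells
(generation 1 grid is the final answer)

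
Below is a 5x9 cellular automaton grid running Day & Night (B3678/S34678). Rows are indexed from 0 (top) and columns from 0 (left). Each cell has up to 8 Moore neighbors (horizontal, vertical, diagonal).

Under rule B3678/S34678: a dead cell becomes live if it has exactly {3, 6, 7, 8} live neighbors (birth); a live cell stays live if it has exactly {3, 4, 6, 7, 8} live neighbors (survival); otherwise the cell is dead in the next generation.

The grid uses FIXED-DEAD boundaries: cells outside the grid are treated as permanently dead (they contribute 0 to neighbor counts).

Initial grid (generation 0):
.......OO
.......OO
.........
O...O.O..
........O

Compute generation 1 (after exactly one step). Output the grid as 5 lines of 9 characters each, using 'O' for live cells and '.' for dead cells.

Answer: .......OO
.......OO
.......O.
.........
.........

Derivation:
Simulating step by step:
Generation 0 (given above): 8 live cells
Generation 1: 5 live cells
(generation 1 grid is the final answer)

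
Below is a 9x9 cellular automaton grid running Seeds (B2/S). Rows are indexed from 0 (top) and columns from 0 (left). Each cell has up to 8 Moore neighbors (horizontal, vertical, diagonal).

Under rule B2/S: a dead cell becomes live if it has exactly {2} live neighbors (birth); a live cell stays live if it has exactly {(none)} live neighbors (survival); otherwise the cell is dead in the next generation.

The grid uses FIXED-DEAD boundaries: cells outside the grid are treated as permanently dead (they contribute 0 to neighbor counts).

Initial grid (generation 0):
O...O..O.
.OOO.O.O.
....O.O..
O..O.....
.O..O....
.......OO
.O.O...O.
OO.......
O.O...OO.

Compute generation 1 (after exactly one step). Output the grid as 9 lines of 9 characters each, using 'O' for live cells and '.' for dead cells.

Simulating step by step:
Generation 0 (given above): 25 live cells
Generation 1: 21 live cells
(generation 1 grid is the final answer)

Answer: .....O..O
O.......O
O......O.
.OO......
O.OO...OO
OO.OO.O..
......O..
...O....O
.........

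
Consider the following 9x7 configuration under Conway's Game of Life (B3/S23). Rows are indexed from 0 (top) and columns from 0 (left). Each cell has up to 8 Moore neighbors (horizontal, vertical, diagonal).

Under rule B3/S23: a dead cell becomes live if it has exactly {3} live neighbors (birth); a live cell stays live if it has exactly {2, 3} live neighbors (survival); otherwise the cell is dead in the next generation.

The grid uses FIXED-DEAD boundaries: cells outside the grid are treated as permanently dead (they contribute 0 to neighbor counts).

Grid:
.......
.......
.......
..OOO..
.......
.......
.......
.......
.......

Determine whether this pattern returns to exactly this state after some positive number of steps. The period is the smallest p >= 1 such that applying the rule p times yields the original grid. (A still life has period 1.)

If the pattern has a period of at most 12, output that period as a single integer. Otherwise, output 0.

Answer: 2

Derivation:
Simulating and comparing each generation to the original:
Gen 0 (original, given above): 3 live cells
Gen 1: 3 live cells, differs from original
Gen 2: 3 live cells, MATCHES original -> period = 2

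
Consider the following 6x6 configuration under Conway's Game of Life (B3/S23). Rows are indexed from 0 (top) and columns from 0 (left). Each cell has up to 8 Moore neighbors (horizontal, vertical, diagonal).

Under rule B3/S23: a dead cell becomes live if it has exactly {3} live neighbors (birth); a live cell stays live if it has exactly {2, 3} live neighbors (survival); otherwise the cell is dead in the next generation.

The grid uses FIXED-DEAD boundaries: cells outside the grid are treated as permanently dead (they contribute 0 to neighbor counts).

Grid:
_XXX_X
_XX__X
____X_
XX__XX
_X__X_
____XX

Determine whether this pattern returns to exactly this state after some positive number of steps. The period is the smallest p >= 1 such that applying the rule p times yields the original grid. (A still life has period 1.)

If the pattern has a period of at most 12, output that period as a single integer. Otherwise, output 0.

Answer: 0

Derivation:
Simulating and comparing each generation to the original:
Gen 0 (original, given above): 16 live cells
Gen 1: 19 live cells, differs from original
Gen 2: 11 live cells, differs from original
Gen 3: 8 live cells, differs from original
Gen 4: 6 live cells, differs from original
Gen 5: 4 live cells, differs from original
Gen 6: 4 live cells, differs from original
Gen 7: 4 live cells, differs from original
Gen 8: 4 live cells, differs from original
Gen 9: 4 live cells, differs from original
Gen 10: 4 live cells, differs from original
Gen 11: 4 live cells, differs from original
Gen 12: 4 live cells, differs from original
No period found within 12 steps.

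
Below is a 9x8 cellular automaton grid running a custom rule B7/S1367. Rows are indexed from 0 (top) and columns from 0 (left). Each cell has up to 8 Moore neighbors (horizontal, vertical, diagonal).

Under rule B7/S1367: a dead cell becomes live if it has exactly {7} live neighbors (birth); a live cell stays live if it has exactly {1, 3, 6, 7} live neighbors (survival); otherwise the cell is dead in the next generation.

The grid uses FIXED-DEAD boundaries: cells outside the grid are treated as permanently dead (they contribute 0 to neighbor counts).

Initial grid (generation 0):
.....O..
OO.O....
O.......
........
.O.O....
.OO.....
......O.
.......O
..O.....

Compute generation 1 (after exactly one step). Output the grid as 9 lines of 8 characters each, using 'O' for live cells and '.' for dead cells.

Simulating step by step:
Generation 0 (given above): 12 live cells
Generation 1: 4 live cells
(generation 1 grid is the final answer)

Answer: ........
........
........
........
...O....
..O.....
......O.
.......O
........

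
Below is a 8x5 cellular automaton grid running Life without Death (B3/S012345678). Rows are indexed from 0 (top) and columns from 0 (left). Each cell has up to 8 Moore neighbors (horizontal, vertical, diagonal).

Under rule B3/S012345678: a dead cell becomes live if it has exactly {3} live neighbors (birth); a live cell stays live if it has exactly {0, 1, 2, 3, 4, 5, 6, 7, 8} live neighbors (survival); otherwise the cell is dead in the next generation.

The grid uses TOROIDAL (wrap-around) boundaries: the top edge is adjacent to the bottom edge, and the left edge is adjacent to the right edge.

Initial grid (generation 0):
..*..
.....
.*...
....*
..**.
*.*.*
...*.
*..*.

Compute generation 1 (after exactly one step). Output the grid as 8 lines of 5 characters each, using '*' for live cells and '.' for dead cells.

Answer: ..*..
.....
.*...
..***
****.
***.*
****.
*.***

Derivation:
Simulating step by step:
Generation 0 (given above): 11 live cells
Generation 1: 21 live cells
(generation 1 grid is the final answer)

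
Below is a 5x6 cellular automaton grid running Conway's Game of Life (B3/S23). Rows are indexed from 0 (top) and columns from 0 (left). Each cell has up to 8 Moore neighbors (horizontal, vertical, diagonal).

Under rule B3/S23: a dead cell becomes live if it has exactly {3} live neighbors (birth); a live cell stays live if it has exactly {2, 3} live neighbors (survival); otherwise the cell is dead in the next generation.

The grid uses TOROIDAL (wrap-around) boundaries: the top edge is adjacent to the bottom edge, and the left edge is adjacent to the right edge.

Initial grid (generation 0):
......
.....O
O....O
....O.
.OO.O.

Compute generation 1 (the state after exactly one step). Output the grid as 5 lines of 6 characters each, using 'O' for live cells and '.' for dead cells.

Answer: ......
O....O
O...OO
OO.OO.
...O..

Derivation:
Simulating step by step:
Generation 0 (given above): 7 live cells
Generation 1: 10 live cells
(generation 1 grid is the final answer)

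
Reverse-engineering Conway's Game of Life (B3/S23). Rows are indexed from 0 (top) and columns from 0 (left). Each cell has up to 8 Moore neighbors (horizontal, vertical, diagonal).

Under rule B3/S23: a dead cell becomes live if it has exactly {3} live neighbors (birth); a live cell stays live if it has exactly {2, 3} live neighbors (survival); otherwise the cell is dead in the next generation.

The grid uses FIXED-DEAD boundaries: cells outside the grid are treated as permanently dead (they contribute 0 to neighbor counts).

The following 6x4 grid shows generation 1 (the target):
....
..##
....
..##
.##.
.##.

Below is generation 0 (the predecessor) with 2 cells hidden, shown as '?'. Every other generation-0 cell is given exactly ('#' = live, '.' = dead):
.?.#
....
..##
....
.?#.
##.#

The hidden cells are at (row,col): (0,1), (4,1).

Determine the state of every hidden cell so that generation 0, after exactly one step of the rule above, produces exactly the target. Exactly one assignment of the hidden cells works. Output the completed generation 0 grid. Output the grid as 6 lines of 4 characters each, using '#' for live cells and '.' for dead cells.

Answer: ...#
....
..##
....
..#.
##.#

Derivation:
Hidden generation-0 cells (in order): (0,1), (4,1).
A hidden cell only influences target cells in its own 3x3 neighborhood. Try each of the 2^2 = 4 assignments, step the completed generation 0 forward once under B3/S23, and compare with the target:
  (0,1)=. (4,1)=. -> step reproduces the target at every cell -> ACCEPT
  (0,1)=. (4,1)=# -> step gives (3,1)='#' but target has '.' -> reject
  (0,1)=# (4,1)=. -> step gives (1,2)='.' but target has '#' -> reject
  (0,1)=# (4,1)=# -> step gives (1,2)='.' but target has '#' -> reject
Unique solution: (0,1)=dead, (4,1)=dead.
Check: live-neighbor counts of every cell in the completed generation 0:
0010
0133
0111
0233
2322
1231
Applying B3/S23 to generation 0 with these counts gives:
....
..##
....
..##
.##.
.##.
which matches the target exactly.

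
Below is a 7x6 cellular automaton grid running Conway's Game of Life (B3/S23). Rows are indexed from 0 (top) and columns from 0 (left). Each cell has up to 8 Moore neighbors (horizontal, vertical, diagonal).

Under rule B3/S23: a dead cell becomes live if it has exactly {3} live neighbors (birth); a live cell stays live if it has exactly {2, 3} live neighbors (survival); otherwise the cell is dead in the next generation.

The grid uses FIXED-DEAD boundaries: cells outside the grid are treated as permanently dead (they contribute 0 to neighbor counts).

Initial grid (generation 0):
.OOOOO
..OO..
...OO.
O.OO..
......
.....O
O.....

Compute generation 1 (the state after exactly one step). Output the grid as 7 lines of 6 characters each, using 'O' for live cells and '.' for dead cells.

Answer: .O..O.
.O...O
.O..O.
..OOO.
......
......
......

Derivation:
Simulating step by step:
Generation 0 (given above): 14 live cells
Generation 1: 9 live cells
(generation 1 grid is the final answer)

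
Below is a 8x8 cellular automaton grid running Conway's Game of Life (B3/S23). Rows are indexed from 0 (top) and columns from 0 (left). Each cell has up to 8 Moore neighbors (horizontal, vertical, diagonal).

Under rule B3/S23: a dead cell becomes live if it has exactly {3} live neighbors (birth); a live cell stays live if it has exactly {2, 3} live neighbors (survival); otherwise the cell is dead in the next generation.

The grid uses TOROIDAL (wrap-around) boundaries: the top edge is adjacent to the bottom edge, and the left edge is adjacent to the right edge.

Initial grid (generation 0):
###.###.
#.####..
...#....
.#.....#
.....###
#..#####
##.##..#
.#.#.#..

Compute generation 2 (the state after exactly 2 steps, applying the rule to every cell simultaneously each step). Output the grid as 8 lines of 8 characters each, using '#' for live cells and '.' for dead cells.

Simulating step by step:
Generation 0 (given above): 31 live cells
Generation 1: 15 live cells
#.....##
#.....##
##.#....
#......#
........
.###....
.#......
........
Generation 2: 16 live cells
(generation 2 grid is the final answer)

Answer: #.....#.
......#.
.#....#.
##.....#
###.....
.##.....
.#......
#......#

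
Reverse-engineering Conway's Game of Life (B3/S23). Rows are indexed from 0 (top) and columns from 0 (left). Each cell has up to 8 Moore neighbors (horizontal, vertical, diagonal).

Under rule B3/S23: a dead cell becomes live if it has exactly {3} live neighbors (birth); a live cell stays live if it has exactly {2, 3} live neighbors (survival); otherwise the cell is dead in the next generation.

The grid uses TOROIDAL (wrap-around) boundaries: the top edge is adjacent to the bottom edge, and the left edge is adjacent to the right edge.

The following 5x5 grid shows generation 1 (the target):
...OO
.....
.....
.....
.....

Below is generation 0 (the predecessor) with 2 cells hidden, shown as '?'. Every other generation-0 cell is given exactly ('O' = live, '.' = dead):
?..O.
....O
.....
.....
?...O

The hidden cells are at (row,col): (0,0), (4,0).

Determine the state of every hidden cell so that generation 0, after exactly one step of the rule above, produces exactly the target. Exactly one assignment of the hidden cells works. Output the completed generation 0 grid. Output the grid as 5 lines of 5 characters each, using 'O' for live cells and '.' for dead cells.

Answer: ...O.
....O
.....
.....
....O

Derivation:
Hidden generation-0 cells (in order): (0,0), (4,0).
A hidden cell only influences target cells in its own 3x3 neighborhood. Try each of the 2^2 = 4 assignments, step the completed generation 0 forward once under B3/S23, and compare with the target:
  (0,0)=. (4,0)=. -> step reproduces the target at every cell -> ACCEPT
  (0,0)=. (4,0)=O -> step gives (0,0)='O' but target has '.' -> reject
  (0,0)=O (4,0)=. -> step gives (0,0)='O' but target has '.' -> reject
  (0,0)=O (4,0)=O -> step gives (0,0)='O' but target has '.' -> reject
Unique solution: (0,0)=dead, (4,0)=dead.
Check: live-neighbor counts of every cell in the completed generation 0:
20123
10121
10011
10011
10121
Applying B3/S23 to generation 0 with these counts gives:
...OO
.....
.....
.....
.....
which matches the target exactly.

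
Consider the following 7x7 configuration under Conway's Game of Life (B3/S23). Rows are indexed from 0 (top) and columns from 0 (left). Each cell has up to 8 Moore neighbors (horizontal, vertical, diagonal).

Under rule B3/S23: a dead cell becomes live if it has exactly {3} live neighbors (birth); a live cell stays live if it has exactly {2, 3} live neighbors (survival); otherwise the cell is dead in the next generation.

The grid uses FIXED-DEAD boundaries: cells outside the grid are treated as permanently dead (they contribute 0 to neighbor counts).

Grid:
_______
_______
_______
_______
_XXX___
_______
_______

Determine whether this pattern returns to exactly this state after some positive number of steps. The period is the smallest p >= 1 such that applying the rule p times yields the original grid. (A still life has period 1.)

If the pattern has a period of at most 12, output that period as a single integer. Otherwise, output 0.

Simulating and comparing each generation to the original:
Gen 0 (original, given above): 3 live cells
Gen 1: 3 live cells, differs from original
Gen 2: 3 live cells, MATCHES original -> period = 2

Answer: 2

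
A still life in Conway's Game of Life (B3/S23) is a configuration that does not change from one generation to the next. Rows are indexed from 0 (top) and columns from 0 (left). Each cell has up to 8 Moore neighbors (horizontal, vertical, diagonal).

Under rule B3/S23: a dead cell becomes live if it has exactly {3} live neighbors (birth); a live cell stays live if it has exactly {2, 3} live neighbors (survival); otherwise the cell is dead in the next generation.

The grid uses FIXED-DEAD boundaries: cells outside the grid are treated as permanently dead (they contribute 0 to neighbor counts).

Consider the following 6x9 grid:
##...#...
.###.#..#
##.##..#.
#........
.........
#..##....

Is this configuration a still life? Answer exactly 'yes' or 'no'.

Compute generation 1 and compare to generation 0 (given above):
Generation 1:
##..#....
...#.##..
#..##....
##.......
.........
.........
Cell (0,4) differs: gen0=0 vs gen1=1 -> NOT a still life.

Answer: no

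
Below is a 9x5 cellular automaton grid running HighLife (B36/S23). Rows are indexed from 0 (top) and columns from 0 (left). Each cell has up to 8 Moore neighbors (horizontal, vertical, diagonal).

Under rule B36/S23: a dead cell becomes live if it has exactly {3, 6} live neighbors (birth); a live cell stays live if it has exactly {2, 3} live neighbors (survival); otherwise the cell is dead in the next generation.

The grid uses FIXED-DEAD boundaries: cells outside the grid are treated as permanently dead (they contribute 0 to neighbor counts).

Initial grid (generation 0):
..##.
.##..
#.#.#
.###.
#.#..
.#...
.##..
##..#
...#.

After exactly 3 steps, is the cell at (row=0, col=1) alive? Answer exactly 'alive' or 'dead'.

Simulating step by step:
Generation 0 (given above): 19 live cells
Generation 1: 13 live cells
.###.
.....
##...
#....
#..#.
#....
..#..
##.#.
.....
Generation 2: 12 live cells
..#..
#....
##...
#....
##...
.#...
#.#..
.##..
.....
Generation 3: 10 live cells
.....
#....
##...
.....
##...
..#..
#.#..
.##..
.....

Cell (0,1) at generation 3: 0 -> dead

Answer: dead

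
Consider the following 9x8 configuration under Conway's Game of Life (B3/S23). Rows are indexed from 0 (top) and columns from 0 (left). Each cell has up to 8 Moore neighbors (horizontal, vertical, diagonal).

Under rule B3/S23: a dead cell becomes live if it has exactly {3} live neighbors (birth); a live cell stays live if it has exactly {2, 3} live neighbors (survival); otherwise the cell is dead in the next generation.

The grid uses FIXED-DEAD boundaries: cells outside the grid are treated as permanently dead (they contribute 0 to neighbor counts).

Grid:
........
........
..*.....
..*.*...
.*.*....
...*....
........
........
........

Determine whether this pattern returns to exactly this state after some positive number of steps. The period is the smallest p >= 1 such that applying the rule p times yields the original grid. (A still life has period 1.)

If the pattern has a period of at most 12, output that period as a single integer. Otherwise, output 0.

Simulating and comparing each generation to the original:
Gen 0 (original, given above): 6 live cells
Gen 1: 6 live cells, differs from original
Gen 2: 6 live cells, MATCHES original -> period = 2

Answer: 2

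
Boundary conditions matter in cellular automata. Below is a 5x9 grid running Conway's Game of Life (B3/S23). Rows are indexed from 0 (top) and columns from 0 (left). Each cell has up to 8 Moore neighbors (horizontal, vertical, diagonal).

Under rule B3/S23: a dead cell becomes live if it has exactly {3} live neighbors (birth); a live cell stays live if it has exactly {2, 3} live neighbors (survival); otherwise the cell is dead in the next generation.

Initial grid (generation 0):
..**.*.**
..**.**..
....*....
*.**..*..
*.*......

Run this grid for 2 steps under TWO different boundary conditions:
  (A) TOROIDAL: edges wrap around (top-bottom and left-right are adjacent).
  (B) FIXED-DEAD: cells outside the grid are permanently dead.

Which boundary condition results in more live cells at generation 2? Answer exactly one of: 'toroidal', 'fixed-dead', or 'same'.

Answer: toroidal

Derivation:
Under TOROIDAL boundary, generation 2:
....*....
....*...*
.*..*.**.
.****.**.
...*****.
Population = 18

Under FIXED-DEAD boundary, generation 2:
..****.*.
.**....*.
.*..*.**.
.*..*....
..**.....
Population = 16

Comparison: toroidal=18, fixed-dead=16 -> toroidal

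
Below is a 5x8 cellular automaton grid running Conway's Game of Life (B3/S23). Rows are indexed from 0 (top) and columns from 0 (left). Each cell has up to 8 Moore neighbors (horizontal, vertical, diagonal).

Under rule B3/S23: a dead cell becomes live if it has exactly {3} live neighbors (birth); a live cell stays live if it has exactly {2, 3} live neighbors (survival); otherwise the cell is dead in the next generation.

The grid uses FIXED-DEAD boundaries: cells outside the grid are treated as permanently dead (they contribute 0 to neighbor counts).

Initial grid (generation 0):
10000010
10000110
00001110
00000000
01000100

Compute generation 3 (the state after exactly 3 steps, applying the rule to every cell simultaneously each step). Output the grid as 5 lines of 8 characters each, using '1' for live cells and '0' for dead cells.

Simulating step by step:
Generation 0 (given above): 10 live cells
Generation 1: 8 live cells
00000110
00001001
00001010
00001010
00000000
Generation 2: 8 live cells
00000110
00001001
00011011
00000000
00000000
Generation 3: 10 live cells
(generation 3 grid is the final answer)

Answer: 00000110
00011001
00011111
00000000
00000000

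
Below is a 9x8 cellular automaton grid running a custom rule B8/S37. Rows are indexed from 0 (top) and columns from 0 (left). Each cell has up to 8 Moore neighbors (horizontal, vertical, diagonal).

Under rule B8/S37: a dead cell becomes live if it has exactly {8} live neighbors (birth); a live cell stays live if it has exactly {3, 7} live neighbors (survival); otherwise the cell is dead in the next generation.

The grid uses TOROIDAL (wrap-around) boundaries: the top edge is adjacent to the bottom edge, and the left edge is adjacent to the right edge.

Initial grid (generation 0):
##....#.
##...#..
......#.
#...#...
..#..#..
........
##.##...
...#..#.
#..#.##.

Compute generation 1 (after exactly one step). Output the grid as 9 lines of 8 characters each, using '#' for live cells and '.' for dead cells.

Answer: ......#.
##......
........
........
........
........
........
...#....
.....##.

Derivation:
Simulating step by step:
Generation 0 (given above): 21 live cells
Generation 1: 6 live cells
(generation 1 grid is the final answer)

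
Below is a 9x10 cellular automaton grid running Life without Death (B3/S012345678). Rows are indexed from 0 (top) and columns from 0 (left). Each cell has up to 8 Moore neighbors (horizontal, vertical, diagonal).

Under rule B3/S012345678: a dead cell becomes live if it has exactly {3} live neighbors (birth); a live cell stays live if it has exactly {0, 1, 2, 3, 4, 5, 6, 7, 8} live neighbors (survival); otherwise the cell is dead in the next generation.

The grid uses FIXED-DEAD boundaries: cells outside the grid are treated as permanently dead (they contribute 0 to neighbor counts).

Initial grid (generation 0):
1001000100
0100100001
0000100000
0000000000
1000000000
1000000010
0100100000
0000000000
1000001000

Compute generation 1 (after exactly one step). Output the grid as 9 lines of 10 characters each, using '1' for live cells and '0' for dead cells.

Answer: 1001000100
0101100001
0000100000
0000000000
1000000000
1100000010
0100100000
0000000000
1000001000

Derivation:
Simulating step by step:
Generation 0 (given above): 14 live cells
Generation 1: 16 live cells
(generation 1 grid is the final answer)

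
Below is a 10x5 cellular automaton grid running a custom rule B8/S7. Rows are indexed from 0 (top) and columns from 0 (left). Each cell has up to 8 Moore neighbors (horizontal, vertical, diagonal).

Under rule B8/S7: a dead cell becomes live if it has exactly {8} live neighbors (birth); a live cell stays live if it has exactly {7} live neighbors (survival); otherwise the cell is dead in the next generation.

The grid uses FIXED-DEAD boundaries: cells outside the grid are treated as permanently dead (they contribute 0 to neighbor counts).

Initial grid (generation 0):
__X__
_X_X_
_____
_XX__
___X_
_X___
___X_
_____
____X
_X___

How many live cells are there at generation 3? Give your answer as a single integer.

Answer: 0

Derivation:
Simulating step by step:
Generation 0 (given above): 10 live cells
Generation 1: 0 live cells
_____
_____
_____
_____
_____
_____
_____
_____
_____
_____
Generation 2: 0 live cells
_____
_____
_____
_____
_____
_____
_____
_____
_____
_____
Generation 3: 0 live cells
_____
_____
_____
_____
_____
_____
_____
_____
_____
_____
Population at generation 3: 0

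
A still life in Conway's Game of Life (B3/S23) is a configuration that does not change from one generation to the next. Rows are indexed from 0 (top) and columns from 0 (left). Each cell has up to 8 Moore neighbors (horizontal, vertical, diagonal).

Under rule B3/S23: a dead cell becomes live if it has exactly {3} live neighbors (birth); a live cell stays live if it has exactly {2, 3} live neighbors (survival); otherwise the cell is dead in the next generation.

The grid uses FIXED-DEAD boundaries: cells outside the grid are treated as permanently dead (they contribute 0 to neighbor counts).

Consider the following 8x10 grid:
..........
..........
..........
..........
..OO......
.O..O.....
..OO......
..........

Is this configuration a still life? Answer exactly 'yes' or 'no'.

Compute generation 1 and compare to generation 0 (given above):
Generation 1:
..........
..........
..........
..........
..OO......
.O..O.....
..OO......
..........
The grids are IDENTICAL -> still life.

Answer: yes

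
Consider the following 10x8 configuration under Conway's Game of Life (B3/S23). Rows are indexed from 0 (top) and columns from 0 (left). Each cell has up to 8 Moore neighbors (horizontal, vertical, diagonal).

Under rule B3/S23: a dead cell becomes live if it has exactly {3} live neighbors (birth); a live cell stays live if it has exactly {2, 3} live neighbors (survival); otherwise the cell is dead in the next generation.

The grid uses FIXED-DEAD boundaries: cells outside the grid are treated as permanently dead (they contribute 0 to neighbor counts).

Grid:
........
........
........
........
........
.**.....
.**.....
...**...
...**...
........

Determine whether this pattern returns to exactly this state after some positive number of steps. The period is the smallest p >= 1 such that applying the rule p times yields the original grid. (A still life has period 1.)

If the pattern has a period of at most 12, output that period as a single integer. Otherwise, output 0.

Answer: 2

Derivation:
Simulating and comparing each generation to the original:
Gen 0 (original, given above): 8 live cells
Gen 1: 6 live cells, differs from original
Gen 2: 8 live cells, MATCHES original -> period = 2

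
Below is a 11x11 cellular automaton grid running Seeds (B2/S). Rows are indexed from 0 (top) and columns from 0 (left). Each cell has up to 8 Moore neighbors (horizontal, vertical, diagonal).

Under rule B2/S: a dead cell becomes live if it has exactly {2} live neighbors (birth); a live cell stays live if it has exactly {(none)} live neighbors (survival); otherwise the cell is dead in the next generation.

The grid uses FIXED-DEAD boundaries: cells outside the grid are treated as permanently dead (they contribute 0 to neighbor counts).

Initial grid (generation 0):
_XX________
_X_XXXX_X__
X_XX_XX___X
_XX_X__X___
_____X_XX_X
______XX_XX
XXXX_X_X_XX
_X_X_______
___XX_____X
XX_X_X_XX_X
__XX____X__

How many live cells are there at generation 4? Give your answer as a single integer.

Answer: 18

Derivation:
Simulating step by step:
Generation 0 (given above): 49 live cells
Generation 1: 24 live cells
X_____XX___
_________X_
________XX_
X_________X
_XXXX______
X__X_______
___________
_____XX_X__
_____XXXX__
______X____
X_____X____
Generation 2: 16 live cells
________X__
______X___X
___________
____X___X__
___________
___________
____XXXX___
____X____X_
____X____X_
________X__
_____X_X___
Generation 3: 23 live cells
_______X_X_
_______X_X_
_____X_X_X_
___________
___________
____X__X___
___X____X__
_______X__X
___X_X____X
____XXXX_X_
______X_X__
Generation 4: 18 live cells
______X___X
___________
__________X
______X_X__
___________
___X____X__
____X_X__X_
__XX__X_X__
___________
___X______X
____X____X_
Population at generation 4: 18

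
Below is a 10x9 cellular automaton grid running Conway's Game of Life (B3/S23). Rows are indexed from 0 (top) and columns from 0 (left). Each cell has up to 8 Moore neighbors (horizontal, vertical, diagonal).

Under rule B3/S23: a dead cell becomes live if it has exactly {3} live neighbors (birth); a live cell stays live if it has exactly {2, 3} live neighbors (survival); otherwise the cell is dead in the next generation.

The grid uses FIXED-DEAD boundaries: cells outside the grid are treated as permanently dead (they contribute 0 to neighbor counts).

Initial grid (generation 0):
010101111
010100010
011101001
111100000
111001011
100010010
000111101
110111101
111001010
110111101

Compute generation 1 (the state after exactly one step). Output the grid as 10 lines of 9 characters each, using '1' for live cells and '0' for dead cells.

Answer: 000010111
110101000
000000000
000000111
000010111
101000000
111000001
100000001
000000001
100111110

Derivation:
Simulating step by step:
Generation 0 (given above): 51 live cells
Generation 1: 30 live cells
(generation 1 grid is the final answer)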